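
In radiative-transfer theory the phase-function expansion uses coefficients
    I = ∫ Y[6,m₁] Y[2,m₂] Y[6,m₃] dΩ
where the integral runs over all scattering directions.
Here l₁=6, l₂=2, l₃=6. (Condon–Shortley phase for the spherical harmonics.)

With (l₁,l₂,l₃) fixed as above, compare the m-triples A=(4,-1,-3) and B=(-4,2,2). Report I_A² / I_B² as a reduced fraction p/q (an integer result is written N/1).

Shared (l₁,l₂,l₃)=(6,2,6): N and (l;000)² cancel in I_A²/I_B².
A: Δ = 2!·10!·2!/15! = 1/90090; Racah Σ t=0..1: t=0:+1/161280 t=1:−1/725760 = 1/207360; ⇒ 3j(6 2 6; 4 -1 -3)² = 7/286, sgn -1
B: Δ = 2!·10!·2!/15! = 1/90090; Racah Σ t=2..2: t=2:+1/322560 = 1/322560; ⇒ 3j(6 2 6; -4 2 2)² = 18/1001, sgn +1
I_A²/I_B² = (7/286)/(18/1001) = 49/36

49/36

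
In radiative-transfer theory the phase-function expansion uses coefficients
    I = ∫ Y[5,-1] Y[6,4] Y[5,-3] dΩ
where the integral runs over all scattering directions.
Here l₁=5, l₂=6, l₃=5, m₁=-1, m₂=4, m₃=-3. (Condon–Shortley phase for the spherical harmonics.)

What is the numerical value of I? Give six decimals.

Rules hold: Σm=0, L=16 even, 1≤5≤11.
N = 11·13·11 = 1573
Δ = 6!·4!·6!/17! = 1/28588560
Racah Σ t=1..5: t=1:−1/345600 t=2:+1/13824 t=3:−1/5184 t=4:+1/13824 t=5:−1/345600 = -7/129600
⇒ 3j(5 6 5; 0 0 0)² = 80/7293, sgn +1
Racah Σ t=4..6: t=4:+1/138240 t=5:−1/86400 t=6:+1/829440 = -13/4147200
⇒ 3j(5 6 5; -1 4 -3)² = 13/3740, sgn -1
4πI² = N·(3j₀)²·(3jₘ)² = 52/867
I = -1·√(0.0599769/4π) = -0.06908555

-0.069086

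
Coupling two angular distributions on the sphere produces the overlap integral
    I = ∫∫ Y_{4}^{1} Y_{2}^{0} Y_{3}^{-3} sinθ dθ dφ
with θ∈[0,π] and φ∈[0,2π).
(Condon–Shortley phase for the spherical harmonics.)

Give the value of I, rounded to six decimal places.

0.000000

Σmᵢ = -2 ≠ 0, so the φ-integral vanishes; I = 0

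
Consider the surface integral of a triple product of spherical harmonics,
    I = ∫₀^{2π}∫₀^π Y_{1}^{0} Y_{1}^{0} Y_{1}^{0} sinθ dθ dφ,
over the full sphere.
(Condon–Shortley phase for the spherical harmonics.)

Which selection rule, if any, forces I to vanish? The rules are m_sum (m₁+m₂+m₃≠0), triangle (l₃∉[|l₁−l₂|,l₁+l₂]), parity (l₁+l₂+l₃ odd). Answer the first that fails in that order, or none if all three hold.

Σmᵢ = 0  ✓
l₃∈[|l₁−l₂|,l₁+l₂]=[0,2], have l₃=1  ✓
Σlᵢ = 3 ⇒ odd  ✗

parity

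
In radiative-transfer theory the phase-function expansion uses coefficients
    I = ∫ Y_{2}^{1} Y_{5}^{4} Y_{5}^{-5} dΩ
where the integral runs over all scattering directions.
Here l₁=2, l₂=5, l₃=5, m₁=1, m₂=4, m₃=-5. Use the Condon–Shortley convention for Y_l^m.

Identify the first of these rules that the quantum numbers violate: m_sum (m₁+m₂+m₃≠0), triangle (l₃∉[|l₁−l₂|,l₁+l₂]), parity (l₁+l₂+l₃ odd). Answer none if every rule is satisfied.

none

m₁+m₂+m₃ = 1 + 4 − 5 = 0  ✓
triangle: |2−5|=3 ≤ l₃=5 ≤ 2+5=7  ✓
parity: l₁+l₂+l₃ = 12 is even  ✓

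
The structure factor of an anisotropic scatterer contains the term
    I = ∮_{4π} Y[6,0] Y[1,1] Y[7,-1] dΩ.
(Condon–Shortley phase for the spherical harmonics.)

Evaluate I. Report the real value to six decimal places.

Rules hold: Σm=0, L=14 even, 5≤7≤7.
N = 13·3·15 = 585
Δ = 0!·12!·2!/15! = 1/1365
Racah Σ t=0..0: t=0:+1/518400 = 1/518400
⇒ 3j(6 1 7; 0 0 0)² = 7/195, sgn -1
Racah Σ t=0..0: t=0:+1/1036800 = 1/1036800
⇒ 3j(6 1 7; 0 1 -1)² = 4/195, sgn +1
4πI² = N·(3j₀)²·(3jₘ)² = 28/65
I = -1·√(0.430769/4π) = -0.18514731

-0.185147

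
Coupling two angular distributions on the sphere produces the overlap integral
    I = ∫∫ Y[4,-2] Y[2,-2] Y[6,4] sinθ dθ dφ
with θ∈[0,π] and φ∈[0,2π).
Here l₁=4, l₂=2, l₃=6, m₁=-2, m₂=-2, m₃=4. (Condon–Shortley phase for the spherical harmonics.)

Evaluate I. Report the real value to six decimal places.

0.230476

Rules hold: Σm=0, L=12 even, 2≤6≤6.
N = 9·5·13 = 585
Δ = 0!·8!·4!/13! = 1/6435
Racah Σ t=0..0: t=0:+1/2304 = 1/2304
⇒ 3j(4 2 6; 0 0 0)² = 5/143, sgn +1
Racah Σ t=0..0: t=0:+1/34560 = 1/34560
⇒ 3j(4 2 6; -2 -2 4)² = 14/429, sgn +1
4πI² = N·(3j₀)²·(3jₘ)² = 1050/1573
I = +1·√(0.667514/4π) = 0.23047581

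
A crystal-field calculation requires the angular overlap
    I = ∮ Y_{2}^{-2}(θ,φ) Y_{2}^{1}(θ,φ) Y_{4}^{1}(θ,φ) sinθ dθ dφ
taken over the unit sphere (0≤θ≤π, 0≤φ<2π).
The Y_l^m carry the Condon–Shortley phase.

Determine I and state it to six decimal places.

Rules hold: Σm=0, L=8 even, 0≤4≤4.
N = 5·5·9 = 225
Δ = 0!·4!·4!/9! = 1/630
Racah Σ t=0..0: t=0:+1/16 = 1/16
⇒ 3j(2 2 4; 0 0 0)² = 2/35, sgn +1
Racah Σ t=0..0: t=0:+1/144 = 1/144
⇒ 3j(2 2 4; -2 1 1)² = 1/126, sgn -1
4πI² = N·(3j₀)²·(3jₘ)² = 5/49
I = -1·√(0.102041/4π) = -0.09011188

-0.090112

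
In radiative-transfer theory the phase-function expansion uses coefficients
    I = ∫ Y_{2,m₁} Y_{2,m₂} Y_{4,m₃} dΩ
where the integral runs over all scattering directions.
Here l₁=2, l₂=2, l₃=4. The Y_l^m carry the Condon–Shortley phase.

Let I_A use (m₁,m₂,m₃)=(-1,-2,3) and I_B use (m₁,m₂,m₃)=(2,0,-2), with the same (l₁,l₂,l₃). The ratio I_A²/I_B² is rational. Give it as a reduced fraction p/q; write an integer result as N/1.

Same 2,2,4: normalisation and zero-m 3j drop out of the ratio.
A: Δ: 0! 4! 4! / 9! → 1/630; sum: t=0:+1/144 = 1/144; 3j²(2 2 4; -1 -2 3) = Δ·Π!·Σ² = 1/18  (sign -1)
B: Δ: 0! 4! 4! / 9! → 1/630; sum: t=0:+1/96 = 1/96; 3j²(2 2 4; 2 0 -2) = Δ·Π!·Σ² = 1/42  (sign +1)
I_A²/I_B² = (1/18)/(1/42) = 7/3

7/3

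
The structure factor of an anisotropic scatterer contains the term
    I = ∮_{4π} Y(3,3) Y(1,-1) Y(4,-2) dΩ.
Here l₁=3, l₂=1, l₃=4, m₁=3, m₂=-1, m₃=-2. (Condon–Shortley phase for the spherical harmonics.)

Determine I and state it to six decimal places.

0.061558

Checks pass: Σm=0; 8 even; l₃=4∈[2,4].
(2·3+1)(2·1+1)(2·4+1) = 189
Δ: 0! 6! 2! / 9! → 1/252
sum: t=0:+1/36 = 1/36
3j²(3 1 4; 0 0 0) = Δ·Π!·Σ² = 4/63  (sign +1)
sum: t=0:+1/1440 = 1/1440
3j²(3 1 4; 3 -1 -2) = Δ·Π!·Σ² = 1/252  (sign +1)
combine: 4πI² = 189·4/63·1/252 = 1/21
take √, sign +1: I = 0.06155813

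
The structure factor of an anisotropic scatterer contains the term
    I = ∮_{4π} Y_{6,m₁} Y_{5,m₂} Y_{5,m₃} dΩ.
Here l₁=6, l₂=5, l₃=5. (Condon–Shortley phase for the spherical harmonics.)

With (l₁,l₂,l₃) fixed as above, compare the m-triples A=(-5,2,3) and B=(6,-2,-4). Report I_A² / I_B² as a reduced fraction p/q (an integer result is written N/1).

Shared (l₁,l₂,l₃)=(6,5,5): N and (l;000)² cancel in I_A²/I_B².
A: Δ = 6!·6!·4!/17! = 1/28588560; Racah Σ t=5..6: t=5:−1/345600 t=6:+1/518400 = -1/1036800; ⇒ 3j(6 5 5; -5 2 3)² = 7/2210, sgn -1
B: Δ = 6!·6!·4!/17! = 1/28588560; Racah Σ t=0..0: t=0:+1/3110400 = 1/3110400; ⇒ 3j(6 5 5; 6 -2 -4)² = 21/1105, sgn -1
I_A²/I_B² = (7/2210)/(21/1105) = 1/6

1/6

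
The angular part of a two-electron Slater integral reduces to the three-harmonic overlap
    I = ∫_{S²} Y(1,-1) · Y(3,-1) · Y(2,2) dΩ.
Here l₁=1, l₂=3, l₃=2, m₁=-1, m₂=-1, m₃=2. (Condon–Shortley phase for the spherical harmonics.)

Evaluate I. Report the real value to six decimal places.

-0.082589

m-sum 0 ✓  L=6 even ✓  2≤2≤4 ✓
Π(2lᵢ+1) = 3×7×5 = 105
triangle coeff Δ(1,3,2) = 1/105
Σ_t [1,1]: t=1:−1/4 = -1/4
(3j)²=3/35 [(1 3 2; 0 0 0)], sign=-1
Σ_t [2,2]: t=2:+1/48 = 1/48
(3j)²=1/105 [(1 3 2; -1 -1 2)], sign=+1
⇒ 4πI² = 3/35
I = (-1)√(3/35/(4π)) = -0.08258890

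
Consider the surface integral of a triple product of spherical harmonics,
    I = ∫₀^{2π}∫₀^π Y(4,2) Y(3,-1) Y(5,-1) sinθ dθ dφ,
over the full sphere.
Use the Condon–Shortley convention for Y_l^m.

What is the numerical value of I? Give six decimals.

0.106335

Rules hold: Σm=0, L=12 even, 1≤5≤7.
N = 9·7·11 = 693
Δ = 2!·6!·4!/13! = 1/180180
Racah Σ t=0..2: t=0:+1/576 t=1:−1/144 t=2:+1/576 = -1/288
⇒ 3j(4 3 5; 0 0 0)² = 20/1001, sgn +1
Racah Σ t=0..2: t=0:+1/384 t=1:−1/720 t=2:+1/34560 = 43/34560
⇒ 3j(4 3 5; 2 -1 -1)² = 1849/180180, sgn +1
4πI² = N·(3j₀)²·(3jₘ)² = 1849/13013
I = +1·√(0.142089/4π) = 0.10633465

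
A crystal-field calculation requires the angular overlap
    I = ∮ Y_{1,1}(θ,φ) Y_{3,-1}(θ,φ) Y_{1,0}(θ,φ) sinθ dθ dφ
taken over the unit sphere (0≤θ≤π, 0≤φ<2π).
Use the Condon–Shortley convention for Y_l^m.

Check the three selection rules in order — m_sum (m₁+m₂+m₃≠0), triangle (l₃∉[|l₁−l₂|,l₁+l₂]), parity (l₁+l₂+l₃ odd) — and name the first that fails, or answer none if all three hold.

azimuthal sum: 1 − 1 + 0 = 0  ✓
2 ≤ 1 ≤ 4 (triangle on l)  ✗
L = 1 + 3 + 1 = 5 (odd)

triangle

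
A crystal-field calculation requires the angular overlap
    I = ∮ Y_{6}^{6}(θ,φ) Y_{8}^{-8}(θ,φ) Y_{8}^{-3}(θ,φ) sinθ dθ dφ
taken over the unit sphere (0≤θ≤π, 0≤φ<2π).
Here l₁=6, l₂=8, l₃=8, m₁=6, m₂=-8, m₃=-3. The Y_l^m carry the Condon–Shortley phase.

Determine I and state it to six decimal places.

0.000000

Σmᵢ = -5 ≠ 0, so the φ-integral vanishes; I = 0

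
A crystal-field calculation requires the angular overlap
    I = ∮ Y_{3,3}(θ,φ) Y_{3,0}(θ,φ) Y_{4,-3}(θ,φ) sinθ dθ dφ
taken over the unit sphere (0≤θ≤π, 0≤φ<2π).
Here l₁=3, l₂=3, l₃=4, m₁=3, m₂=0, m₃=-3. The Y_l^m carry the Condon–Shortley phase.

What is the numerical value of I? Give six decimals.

m-sum 0 ✓  L=10 even ✓  0≤4≤6 ✓
Π(2lᵢ+1) = 7×7×9 = 441
triangle coeff Δ(3,3,4) = 1/34650
Σ_t [0,2]: t=0:+1/72 t=1:−1/16 t=2:+1/72 = -5/144
(3j)²=2/77 [(3 3 4; 0 0 0)], sign=-1
Σ_t [0,0]: t=0:+1/288 = 1/288
(3j)²=1/22 [(3 3 4; 3 0 -3)], sign=-1
⇒ 4πI² = 63/121
I = (+1)√(63/121/(4π)) = 0.20355073

0.203551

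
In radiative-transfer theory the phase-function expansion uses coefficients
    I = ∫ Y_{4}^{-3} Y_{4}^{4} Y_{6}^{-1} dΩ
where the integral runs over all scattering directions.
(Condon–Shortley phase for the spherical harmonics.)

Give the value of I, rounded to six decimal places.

Rules hold: Σm=0, L=14 even, 0≤6≤8.
N = 9·9·13 = 1053
Δ = 2!·6!·6!/15! = 1/1261260
Racah Σ t=0..2: t=0:+1/4608 t=1:−1/1296 t=2:+1/4608 = -7/20736
⇒ 3j(4 4 6; 0 0 0)² = 20/1287, sgn -1
Racah Σ t=2..2: t=2:+1/172800 = 1/172800
⇒ 3j(4 4 6; -3 4 -1)² = 7/2145, sgn -1
4πI² = N·(3j₀)²·(3jₘ)² = 84/1573
I = +1·√(0.0534011/4π) = 0.06518840

0.065188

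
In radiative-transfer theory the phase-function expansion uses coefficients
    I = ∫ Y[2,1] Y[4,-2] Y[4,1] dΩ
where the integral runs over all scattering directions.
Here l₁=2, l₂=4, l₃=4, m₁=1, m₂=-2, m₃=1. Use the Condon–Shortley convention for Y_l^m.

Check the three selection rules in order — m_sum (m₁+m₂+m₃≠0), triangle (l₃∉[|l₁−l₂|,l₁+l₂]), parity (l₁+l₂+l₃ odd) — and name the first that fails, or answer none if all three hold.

none

m₁+m₂+m₃ = 1 − 2 + 1 = 0  ✓
triangle: |2−4|=2 ≤ l₃=4 ≤ 2+4=6  ✓
parity: l₁+l₂+l₃ = 10 is even  ✓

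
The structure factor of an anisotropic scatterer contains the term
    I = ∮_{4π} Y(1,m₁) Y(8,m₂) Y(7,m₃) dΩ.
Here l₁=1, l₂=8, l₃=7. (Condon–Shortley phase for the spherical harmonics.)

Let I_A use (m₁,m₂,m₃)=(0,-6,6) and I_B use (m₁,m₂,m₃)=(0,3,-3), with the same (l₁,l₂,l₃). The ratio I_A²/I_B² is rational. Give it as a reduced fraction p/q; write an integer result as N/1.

28/55

Same 1,8,7: normalisation and zero-m 3j drop out of the ratio.
A: Δ: 2! 0! 14! / 17! → 1/2040; sum: t=1:−1/6227020800 = -1/6227020800; 3j²(1 8 7; 0 -6 6) = Δ·Π!·Σ² = 7/510  (sign +1)
B: Δ: 2! 0! 14! / 17! → 1/2040; sum: t=1:−1/87091200 = -1/87091200; 3j²(1 8 7; 0 3 -3) = Δ·Π!·Σ² = 11/408  (sign -1)
I_A²/I_B² = (7/510)/(11/408) = 28/55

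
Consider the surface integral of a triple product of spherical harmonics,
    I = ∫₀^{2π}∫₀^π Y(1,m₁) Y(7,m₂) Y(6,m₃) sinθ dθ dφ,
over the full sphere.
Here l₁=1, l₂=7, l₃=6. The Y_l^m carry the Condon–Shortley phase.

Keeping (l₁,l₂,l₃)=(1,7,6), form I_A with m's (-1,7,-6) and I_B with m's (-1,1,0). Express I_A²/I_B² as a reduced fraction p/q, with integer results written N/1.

Same 1,7,6: normalisation and zero-m 3j drop out of the ratio.
A: Δ: 2! 0! 12! / 15! → 1/1365; sum: t=2:+1/958003200 = 1/958003200; 3j²(1 7 6; -1 7 -6) = Δ·Π!·Σ² = 1/15  (sign +1)
B: Δ: 2! 0! 12! / 15! → 1/1365; sum: t=2:+1/1036800 = 1/1036800; 3j²(1 7 6; -1 1 0) = Δ·Π!·Σ² = 4/195  (sign +1)
I_A²/I_B² = (1/15)/(4/195) = 13/4

13/4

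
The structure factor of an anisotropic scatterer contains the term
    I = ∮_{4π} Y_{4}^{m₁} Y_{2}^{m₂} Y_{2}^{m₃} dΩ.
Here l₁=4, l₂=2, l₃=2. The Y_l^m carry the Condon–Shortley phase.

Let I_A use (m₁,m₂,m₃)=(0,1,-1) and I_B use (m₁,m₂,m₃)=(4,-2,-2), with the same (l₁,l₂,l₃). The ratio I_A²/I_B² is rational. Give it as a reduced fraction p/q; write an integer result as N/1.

Shared (l₁,l₂,l₃)=(4,2,2): N and (l;000)² cancel in I_A²/I_B².
A: Δ = 4!·4!·0!/9! = 1/630; Racah Σ t=3..3: t=3:−1/36 = -1/36; ⇒ 3j(4 2 2; 0 1 -1)² = 8/315, sgn +1
B: Δ = 4!·4!·0!/9! = 1/630; Racah Σ t=0..0: t=0:+1/576 = 1/576; ⇒ 3j(4 2 2; 4 -2 -2)² = 1/9, sgn +1
I_A²/I_B² = (8/315)/(1/9) = 8/35

8/35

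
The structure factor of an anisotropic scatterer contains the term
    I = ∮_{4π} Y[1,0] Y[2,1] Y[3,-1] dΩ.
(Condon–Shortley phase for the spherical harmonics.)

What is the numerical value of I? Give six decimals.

-0.233597

Checks pass: Σm=0; 6 even; l₃=3∈[1,3].
(2·1+1)(2·2+1)(2·3+1) = 105
Δ: 0! 2! 4! / 7! → 1/105
sum: t=0:+1/4 = 1/4
3j²(1 2 3; 0 0 0) = Δ·Π!·Σ² = 3/35  (sign -1)
sum: t=0:+1/6 = 1/6
3j²(1 2 3; 0 1 -1) = Δ·Π!·Σ² = 8/105  (sign +1)
combine: 4πI² = 105·3/35·8/105 = 24/35
take √, sign -1: I = -0.23359668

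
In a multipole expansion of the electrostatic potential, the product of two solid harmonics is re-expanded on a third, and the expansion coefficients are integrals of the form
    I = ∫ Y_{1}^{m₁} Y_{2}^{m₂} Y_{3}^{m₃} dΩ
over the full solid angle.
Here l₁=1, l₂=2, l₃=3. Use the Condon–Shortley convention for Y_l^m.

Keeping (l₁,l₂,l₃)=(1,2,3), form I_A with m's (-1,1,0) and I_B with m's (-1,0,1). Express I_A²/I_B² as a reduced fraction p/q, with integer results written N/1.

l's match ⇒ only the (l;m) 3-j factors differ between A and B.
A: triangle coeff Δ(1,2,3) = 1/105; Σ_t [0,0]: t=0:+1/12 = 1/12; (3j)²=1/35 [(1 2 3; -1 1 0)], sign=-1
B: triangle coeff Δ(1,2,3) = 1/105; Σ_t [0,0]: t=0:+1/8 = 1/8; (3j)²=2/35 [(1 2 3; -1 0 1)], sign=+1
I_A²/I_B² = (1/35)/(2/35) = 1/2

1/2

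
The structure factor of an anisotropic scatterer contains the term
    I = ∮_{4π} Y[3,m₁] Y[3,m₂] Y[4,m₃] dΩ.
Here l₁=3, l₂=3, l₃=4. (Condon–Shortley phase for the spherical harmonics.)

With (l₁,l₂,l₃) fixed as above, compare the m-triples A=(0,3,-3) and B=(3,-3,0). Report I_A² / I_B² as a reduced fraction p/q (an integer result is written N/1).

Same 3,3,4: normalisation and zero-m 3j drop out of the ratio.
A: Δ: 2! 4! 4! / 11! → 1/34650; sum: t=2:+1/288 = 1/288; 3j²(3 3 4; 0 3 -3) = Δ·Π!·Σ² = 1/22  (sign -1)
B: Δ: 2! 4! 4! / 11! → 1/34650; sum: t=0:+1/1152 = 1/1152; 3j²(3 3 4; 3 -3 0) = Δ·Π!·Σ² = 1/154  (sign +1)
I_A²/I_B² = (1/22)/(1/154) = 7/1

7/1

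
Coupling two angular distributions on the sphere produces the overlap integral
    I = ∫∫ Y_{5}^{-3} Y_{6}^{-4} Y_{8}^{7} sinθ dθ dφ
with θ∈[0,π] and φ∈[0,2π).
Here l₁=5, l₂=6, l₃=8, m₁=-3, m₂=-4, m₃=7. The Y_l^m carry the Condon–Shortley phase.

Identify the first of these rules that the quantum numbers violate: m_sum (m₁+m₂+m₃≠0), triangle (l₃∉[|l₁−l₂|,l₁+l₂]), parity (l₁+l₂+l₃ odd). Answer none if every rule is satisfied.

azimuthal sum: -3 − 4 + 7 = 0  ✓
1 ≤ 8 ≤ 11 (triangle on l)  ✓
L = 5 + 6 + 8 = 19 (odd)  ✗

parity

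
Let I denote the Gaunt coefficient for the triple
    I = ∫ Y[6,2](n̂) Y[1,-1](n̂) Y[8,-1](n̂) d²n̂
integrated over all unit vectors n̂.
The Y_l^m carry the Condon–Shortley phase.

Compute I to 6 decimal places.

l₃=8 ∉ [5,7] — triangle fails ⇒ I = 0

0.000000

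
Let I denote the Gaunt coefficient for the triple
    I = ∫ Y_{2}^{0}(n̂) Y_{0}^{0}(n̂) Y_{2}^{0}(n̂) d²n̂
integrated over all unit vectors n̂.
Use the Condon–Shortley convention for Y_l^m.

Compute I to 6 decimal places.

0.282095

Checks pass: Σm=0; 4 even; l₃=2∈[2,2].
(2·2+1)(2·0+1)(2·2+1) = 25
Δ: 0! 4! 0! / 5! → 1/5
sum: t=0:+1/4 = 1/4
3j²(2 0 2; 0 0 0) = Δ·Π!·Σ² = 1/5  (sign +1)
(m-triple is (0,0,0) — same symbol as above.)
combine: 4πI² = 25·1/5·1/5 = 1/1
take √, sign +1: I = 0.28209479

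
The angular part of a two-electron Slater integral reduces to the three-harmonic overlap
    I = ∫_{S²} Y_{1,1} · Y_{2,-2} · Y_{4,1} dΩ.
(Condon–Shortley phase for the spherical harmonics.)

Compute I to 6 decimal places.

l₃=4 ∉ [1,3] — triangle fails ⇒ I = 0

0.000000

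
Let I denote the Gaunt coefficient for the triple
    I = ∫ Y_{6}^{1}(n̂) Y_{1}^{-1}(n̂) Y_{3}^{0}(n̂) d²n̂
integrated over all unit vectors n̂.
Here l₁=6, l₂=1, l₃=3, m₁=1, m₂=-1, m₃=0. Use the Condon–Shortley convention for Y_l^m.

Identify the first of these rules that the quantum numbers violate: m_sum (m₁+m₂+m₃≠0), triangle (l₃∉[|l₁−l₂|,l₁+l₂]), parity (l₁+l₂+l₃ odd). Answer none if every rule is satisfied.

azimuthal sum: 1 − 1 + 0 = 0  ✓
5 ≤ 3 ≤ 7 (triangle on l)  ✗
L = 6 + 1 + 3 = 10 (even)

triangle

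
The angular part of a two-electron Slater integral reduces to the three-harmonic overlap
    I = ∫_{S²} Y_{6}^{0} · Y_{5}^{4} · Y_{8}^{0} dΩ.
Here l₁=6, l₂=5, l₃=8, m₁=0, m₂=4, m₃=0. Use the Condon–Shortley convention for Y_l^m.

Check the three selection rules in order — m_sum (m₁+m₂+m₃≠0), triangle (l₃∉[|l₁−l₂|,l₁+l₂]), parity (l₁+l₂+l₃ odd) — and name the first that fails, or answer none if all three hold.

m_sum

Σmᵢ = 4  ✗
l₃∈[|l₁−l₂|,l₁+l₂]=[1,11], have l₃=8
Σlᵢ = 19 ⇒ odd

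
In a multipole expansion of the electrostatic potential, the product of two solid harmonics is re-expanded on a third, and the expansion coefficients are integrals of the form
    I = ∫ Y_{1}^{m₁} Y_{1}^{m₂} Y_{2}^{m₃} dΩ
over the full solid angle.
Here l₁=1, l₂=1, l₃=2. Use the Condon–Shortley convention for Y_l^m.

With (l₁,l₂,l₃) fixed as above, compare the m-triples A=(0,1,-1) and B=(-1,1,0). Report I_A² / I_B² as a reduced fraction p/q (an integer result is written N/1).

Same 1,1,2: normalisation and zero-m 3j drop out of the ratio.
A: Δ: 0! 2! 2! / 5! → 1/30; sum: t=0:+1/2 = 1/2; 3j²(1 1 2; 0 1 -1) = Δ·Π!·Σ² = 1/10  (sign -1)
B: Δ: 0! 2! 2! / 5! → 1/30; sum: t=0:+1/4 = 1/4; 3j²(1 1 2; -1 1 0) = Δ·Π!·Σ² = 1/30  (sign +1)
I_A²/I_B² = (1/10)/(1/30) = 3/1

3/1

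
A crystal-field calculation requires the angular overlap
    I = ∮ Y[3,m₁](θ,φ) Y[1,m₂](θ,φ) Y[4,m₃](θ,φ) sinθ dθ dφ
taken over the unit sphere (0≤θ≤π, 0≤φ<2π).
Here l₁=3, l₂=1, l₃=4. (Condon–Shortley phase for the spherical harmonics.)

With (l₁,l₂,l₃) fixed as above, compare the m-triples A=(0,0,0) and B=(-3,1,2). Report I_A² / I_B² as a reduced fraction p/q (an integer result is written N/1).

Same 3,1,4: normalisation and zero-m 3j drop out of the ratio.
A: Δ: 0! 6! 2! / 9! → 1/252; sum: t=0:+1/36 = 1/36; 3j²(3 1 4; 0 0 0) = Δ·Π!·Σ² = 4/63  (sign +1)
B: Δ: 0! 6! 2! / 9! → 1/252; sum: t=0:+1/1440 = 1/1440; 3j²(3 1 4; -3 1 2) = Δ·Π!·Σ² = 1/252  (sign +1)
I_A²/I_B² = (4/63)/(1/252) = 16/1

16/1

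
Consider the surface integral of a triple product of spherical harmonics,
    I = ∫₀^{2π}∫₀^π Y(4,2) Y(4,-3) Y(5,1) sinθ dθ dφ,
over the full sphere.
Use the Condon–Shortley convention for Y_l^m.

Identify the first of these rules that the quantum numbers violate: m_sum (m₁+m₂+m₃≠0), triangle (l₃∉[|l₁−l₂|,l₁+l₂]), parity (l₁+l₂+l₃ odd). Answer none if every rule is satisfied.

parity

azimuthal sum: 2 − 3 + 1 = 0  ✓
0 ≤ 5 ≤ 8 (triangle on l)  ✓
L = 4 + 4 + 5 = 13 (odd)  ✗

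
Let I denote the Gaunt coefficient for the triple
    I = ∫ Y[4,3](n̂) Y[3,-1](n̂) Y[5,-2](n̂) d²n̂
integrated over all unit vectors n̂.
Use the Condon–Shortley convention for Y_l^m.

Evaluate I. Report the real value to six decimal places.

Checks pass: Σm=0; 12 even; l₃=5∈[1,7].
(2·4+1)(2·3+1)(2·5+1) = 693
Δ: 2! 6! 4! / 13! → 1/180180
sum: t=0:+1/576 t=1:−1/144 t=2:+1/576 = -1/288
3j²(4 3 5; 0 0 0) = Δ·Π!·Σ² = 20/1001  (sign +1)
sum: t=0:+1/960 t=1:−1/4320 = 7/8640
3j²(4 3 5; 3 -1 -2) = Δ·Π!·Σ² = 343/12870  (sign -1)
combine: 4πI² = 693·20/1001·343/12870 = 686/1859
take √, sign -1: I = -0.17136315

-0.171363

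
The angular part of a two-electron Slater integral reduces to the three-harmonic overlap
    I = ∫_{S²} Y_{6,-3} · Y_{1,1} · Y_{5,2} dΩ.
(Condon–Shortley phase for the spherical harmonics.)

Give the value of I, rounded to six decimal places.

-0.245154

m-sum 0 ✓  L=12 even ✓  5≤5≤7 ✓
Π(2lᵢ+1) = 13×3×11 = 429
triangle coeff Δ(6,1,5) = 1/858
Σ_t [1,1]: t=1:−1/14400 = -1/14400
(3j)²=6/143 [(6 1 5; 0 0 0)], sign=+1
Σ_t [2,2]: t=2:+1/60480 = 1/60480
(3j)²=6/143 [(6 1 5; -3 1 2)], sign=-1
⇒ 4πI² = 108/143
I = (-1)√(108/143/(4π)) = -0.24515397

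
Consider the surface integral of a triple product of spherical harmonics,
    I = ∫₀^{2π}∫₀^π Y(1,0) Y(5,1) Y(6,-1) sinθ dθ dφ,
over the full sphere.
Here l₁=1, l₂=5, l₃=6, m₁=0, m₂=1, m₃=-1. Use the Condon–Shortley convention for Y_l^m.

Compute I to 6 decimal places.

Checks pass: Σm=0; 12 even; l₃=6∈[4,6].
(2·1+1)(2·5+1)(2·6+1) = 429
Δ: 0! 2! 10! / 13! → 1/858
sum: t=0:+1/14400 = 1/14400
3j²(1 5 6; 0 0 0) = Δ·Π!·Σ² = 6/143  (sign +1)
sum: t=0:+1/17280 = 1/17280
3j²(1 5 6; 0 1 -1) = Δ·Π!·Σ² = 35/858  (sign -1)
combine: 4πI² = 429·6/143·35/858 = 105/143
take √, sign -1: I = -0.24172507

-0.241725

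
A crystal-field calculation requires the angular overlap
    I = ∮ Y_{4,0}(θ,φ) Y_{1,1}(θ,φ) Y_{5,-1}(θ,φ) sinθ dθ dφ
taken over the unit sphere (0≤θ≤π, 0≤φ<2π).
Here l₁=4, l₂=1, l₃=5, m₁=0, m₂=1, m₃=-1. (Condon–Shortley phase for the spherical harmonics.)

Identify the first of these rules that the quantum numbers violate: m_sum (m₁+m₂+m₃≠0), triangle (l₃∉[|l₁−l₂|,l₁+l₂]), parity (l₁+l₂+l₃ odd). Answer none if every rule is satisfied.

none

m₁+m₂+m₃ = 0 + 1 − 1 = 0  ✓
triangle: |4−1|=3 ≤ l₃=5 ≤ 4+1=5  ✓
parity: l₁+l₂+l₃ = 10 is even  ✓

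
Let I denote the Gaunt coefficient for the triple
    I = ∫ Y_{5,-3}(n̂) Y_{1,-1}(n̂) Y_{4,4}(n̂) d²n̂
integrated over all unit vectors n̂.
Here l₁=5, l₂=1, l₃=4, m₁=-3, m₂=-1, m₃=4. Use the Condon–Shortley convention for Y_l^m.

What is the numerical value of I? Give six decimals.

Rules hold: Σm=0, L=10 even, 4≤4≤6.
N = 11·3·9 = 297
Δ = 2!·8!·0!/11! = 1/495
Racah Σ t=1..1: t=1:−1/576 = -1/576
⇒ 3j(5 1 4; 0 0 0)² = 5/99, sgn -1
Racah Σ t=0..0: t=0:+1/80640 = 1/80640
⇒ 3j(5 1 4; -3 -1 4)² = 1/495, sgn +1
4πI² = N·(3j₀)²·(3jₘ)² = 1/33
I = -1·√(0.030303/4π) = -0.04910640

-0.049106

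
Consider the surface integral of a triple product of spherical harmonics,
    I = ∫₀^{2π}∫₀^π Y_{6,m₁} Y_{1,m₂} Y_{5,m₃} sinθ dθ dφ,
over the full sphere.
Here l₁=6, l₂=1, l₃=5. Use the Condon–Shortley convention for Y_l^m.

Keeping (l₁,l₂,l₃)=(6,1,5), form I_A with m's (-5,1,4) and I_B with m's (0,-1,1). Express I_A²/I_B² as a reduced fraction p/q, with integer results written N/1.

11/3

Same 6,1,5: normalisation and zero-m 3j drop out of the ratio.
A: Δ: 2! 10! 0! / 13! → 1/858; sum: t=2:+1/725760 = 1/725760; 3j²(6 1 5; -5 1 4) = Δ·Π!·Σ² = 5/78  (sign -1)
B: Δ: 2! 10! 0! / 13! → 1/858; sum: t=0:+1/34560 = 1/34560; 3j²(6 1 5; 0 -1 1) = Δ·Π!·Σ² = 5/286  (sign +1)
I_A²/I_B² = (5/78)/(5/286) = 11/3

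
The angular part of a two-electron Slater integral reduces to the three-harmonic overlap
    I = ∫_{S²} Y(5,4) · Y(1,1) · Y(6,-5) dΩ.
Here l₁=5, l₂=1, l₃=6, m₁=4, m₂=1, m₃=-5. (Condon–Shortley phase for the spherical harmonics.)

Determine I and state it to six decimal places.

-0.303018

Rules hold: Σm=0, L=12 even, 4≤6≤6.
N = 11·3·13 = 429
Δ = 0!·10!·2!/13! = 1/858
Racah Σ t=0..0: t=0:+1/14400 = 1/14400
⇒ 3j(5 1 6; 0 0 0)² = 6/143, sgn +1
Racah Σ t=0..0: t=0:+1/725760 = 1/725760
⇒ 3j(5 1 6; 4 1 -5)² = 5/78, sgn -1
4πI² = N·(3j₀)²·(3jₘ)² = 15/13
I = -1·√(1.15385/4π) = -0.30301841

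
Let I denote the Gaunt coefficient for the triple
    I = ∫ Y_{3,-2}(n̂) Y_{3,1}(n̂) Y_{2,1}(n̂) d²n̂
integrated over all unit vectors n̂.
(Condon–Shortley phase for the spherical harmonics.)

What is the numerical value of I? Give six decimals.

Checks pass: Σm=0; 8 even; l₃=2∈[0,6].
(2·3+1)(2·3+1)(2·2+1) = 245
Δ: 4! 2! 2! / 9! → 1/3780
sum: t=1:−1/24 t=2:+1/4 t=3:−1/24 = 1/6
3j²(3 3 2; 0 0 0) = Δ·Π!·Σ² = 4/105  (sign +1)
sum: t=3:−1/12 t=4:+1/48 = -1/16
3j²(3 3 2; -2 1 1) = Δ·Π!·Σ² = 1/28  (sign +1)
combine: 4πI² = 245·4/105·1/28 = 1/3
take √, sign +1: I = 0.16286750

0.162868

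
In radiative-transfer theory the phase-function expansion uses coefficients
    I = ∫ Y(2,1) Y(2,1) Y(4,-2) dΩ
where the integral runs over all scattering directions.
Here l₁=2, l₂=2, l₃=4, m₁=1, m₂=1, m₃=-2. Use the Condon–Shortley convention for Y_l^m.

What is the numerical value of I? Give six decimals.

0.254875

Rules hold: Σm=0, L=8 even, 0≤4≤4.
N = 5·5·9 = 225
Δ = 0!·4!·4!/9! = 1/630
Racah Σ t=0..0: t=0:+1/16 = 1/16
⇒ 3j(2 2 4; 0 0 0)² = 2/35, sgn +1
Racah Σ t=0..0: t=0:+1/36 = 1/36
⇒ 3j(2 2 4; 1 1 -2)² = 4/63, sgn +1
4πI² = N·(3j₀)²·(3jₘ)² = 40/49
I = +1·√(0.816327/4π) = 0.25487487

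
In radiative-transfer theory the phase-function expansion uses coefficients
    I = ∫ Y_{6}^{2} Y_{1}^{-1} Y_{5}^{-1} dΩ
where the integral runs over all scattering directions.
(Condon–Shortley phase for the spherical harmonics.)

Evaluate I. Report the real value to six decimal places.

m-sum 0 ✓  L=12 even ✓  5≤5≤7 ✓
Π(2lᵢ+1) = 13×3×11 = 429
triangle coeff Δ(6,1,5) = 1/858
Σ_t [1,1]: t=1:−1/14400 = -1/14400
(3j)²=6/143 [(6 1 5; 0 0 0)], sign=+1
Σ_t [0,0]: t=0:+1/34560 = 1/34560
(3j)²=14/429 [(6 1 5; 2 -1 -1)], sign=+1
⇒ 4πI² = 84/143
I = (+1)√(84/143/(4π)) = 0.21620548

0.216205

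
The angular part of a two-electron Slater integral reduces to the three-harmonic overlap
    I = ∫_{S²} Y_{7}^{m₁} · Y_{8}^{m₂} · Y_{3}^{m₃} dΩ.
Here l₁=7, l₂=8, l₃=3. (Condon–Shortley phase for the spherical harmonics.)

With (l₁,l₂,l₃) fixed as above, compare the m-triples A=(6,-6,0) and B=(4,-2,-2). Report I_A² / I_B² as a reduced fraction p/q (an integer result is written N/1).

95823/79475

Shared (l₁,l₂,l₃)=(7,8,3): N and (l;000)² cancel in I_A²/I_B².
A: Δ = 12!·2!·4!/19! = 1/5290740; Racah Σ t=0..1: t=0:+1/1916006400 t=1:−1/479001600 = -1/638668800; ⇒ 3j(7 8 3; 6 -6 0)² = 117/6460, sgn +1
B: Δ = 12!·2!·4!/19! = 1/5290740; Racah Σ t=2..3: t=2:+1/174182400 t=3:−1/26127360 = -17/522547200; ⇒ 3j(7 8 3; 4 -2 -2)² = 935/62244, sgn +1
I_A²/I_B² = (117/6460)/(935/62244) = 95823/79475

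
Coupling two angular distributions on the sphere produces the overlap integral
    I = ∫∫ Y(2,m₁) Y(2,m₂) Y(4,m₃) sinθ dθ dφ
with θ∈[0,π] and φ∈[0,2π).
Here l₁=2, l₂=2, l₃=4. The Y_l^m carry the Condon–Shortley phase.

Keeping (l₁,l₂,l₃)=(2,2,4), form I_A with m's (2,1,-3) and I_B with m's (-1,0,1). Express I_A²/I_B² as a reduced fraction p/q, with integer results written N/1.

7/6

Shared (l₁,l₂,l₃)=(2,2,4): N and (l;000)² cancel in I_A²/I_B².
A: Δ = 0!·4!·4!/9! = 1/630; Racah Σ t=0..0: t=0:+1/144 = 1/144; ⇒ 3j(2 2 4; 2 1 -3)² = 1/18, sgn -1
B: Δ = 0!·4!·4!/9! = 1/630; Racah Σ t=0..0: t=0:+1/24 = 1/24; ⇒ 3j(2 2 4; -1 0 1)² = 1/21, sgn -1
I_A²/I_B² = (1/18)/(1/21) = 7/6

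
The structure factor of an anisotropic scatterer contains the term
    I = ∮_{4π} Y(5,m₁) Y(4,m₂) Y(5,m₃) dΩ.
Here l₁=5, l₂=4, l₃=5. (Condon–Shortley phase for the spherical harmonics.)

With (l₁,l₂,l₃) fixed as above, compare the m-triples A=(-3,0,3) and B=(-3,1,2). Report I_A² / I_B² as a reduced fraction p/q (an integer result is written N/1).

6/5

Same 5,4,5: normalisation and zero-m 3j drop out of the ratio.
A: Δ: 4! 6! 4! / 15! → 1/3153150; sum: t=2:+1/11520 t=3:−1/4320 t=4:+1/27648 = -1/9216; 3j²(5 4 5; -3 0 3) = Δ·Π!·Σ² = 2/143  (sign -1)
B: Δ: 4! 6! 4! / 15! → 1/3153150; sum: t=2:+1/17280 t=3:−1/2880 t=4:+1/6912 = -1/6912; 3j²(5 4 5; -3 1 2) = Δ·Π!·Σ² = 5/429  (sign +1)
I_A²/I_B² = (2/143)/(5/429) = 6/5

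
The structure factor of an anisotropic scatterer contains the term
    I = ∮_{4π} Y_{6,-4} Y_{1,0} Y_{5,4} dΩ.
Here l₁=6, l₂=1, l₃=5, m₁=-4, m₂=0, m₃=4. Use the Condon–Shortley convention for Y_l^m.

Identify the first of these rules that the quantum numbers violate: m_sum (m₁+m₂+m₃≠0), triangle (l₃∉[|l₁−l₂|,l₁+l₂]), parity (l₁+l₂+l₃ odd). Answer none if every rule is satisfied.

none

Σmᵢ = 0  ✓
l₃∈[|l₁−l₂|,l₁+l₂]=[5,7], have l₃=5  ✓
Σlᵢ = 12 ⇒ even  ✓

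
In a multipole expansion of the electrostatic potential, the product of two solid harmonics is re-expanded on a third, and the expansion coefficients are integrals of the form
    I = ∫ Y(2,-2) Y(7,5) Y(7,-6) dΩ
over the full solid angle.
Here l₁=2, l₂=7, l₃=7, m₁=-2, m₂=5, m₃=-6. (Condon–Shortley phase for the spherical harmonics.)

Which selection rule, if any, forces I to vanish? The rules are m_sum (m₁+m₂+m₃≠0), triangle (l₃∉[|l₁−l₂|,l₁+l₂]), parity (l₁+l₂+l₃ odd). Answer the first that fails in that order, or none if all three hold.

azimuthal sum: -2 + 5 − 6 = -3  ✗
5 ≤ 7 ≤ 9 (triangle on l)
L = 2 + 7 + 7 = 16 (even)

m_sum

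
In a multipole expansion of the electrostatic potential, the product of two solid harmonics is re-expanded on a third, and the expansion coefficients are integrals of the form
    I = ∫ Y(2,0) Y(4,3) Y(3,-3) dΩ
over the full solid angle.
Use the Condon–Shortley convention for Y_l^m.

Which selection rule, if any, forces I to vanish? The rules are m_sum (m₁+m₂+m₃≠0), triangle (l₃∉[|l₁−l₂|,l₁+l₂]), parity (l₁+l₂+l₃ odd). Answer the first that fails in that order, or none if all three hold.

parity

azimuthal sum: 0 + 3 − 3 = 0  ✓
2 ≤ 3 ≤ 6 (triangle on l)  ✓
L = 2 + 4 + 3 = 9 (odd)  ✗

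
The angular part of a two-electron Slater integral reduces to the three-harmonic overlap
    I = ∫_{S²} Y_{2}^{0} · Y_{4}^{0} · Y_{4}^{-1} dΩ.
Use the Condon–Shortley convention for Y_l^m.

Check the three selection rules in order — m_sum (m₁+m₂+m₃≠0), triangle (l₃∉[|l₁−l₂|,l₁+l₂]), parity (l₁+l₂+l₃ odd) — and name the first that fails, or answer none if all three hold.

m_sum

azimuthal sum: 0 + 0 − 1 = -1  ✗
2 ≤ 4 ≤ 6 (triangle on l)
L = 2 + 4 + 4 = 10 (even)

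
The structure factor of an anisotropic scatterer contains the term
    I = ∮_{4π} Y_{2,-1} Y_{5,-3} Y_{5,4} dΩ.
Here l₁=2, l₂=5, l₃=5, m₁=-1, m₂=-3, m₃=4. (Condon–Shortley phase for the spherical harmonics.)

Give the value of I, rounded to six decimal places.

0.196098

Rules hold: Σm=0, L=12 even, 3≤5≤7.
N = 5·11·11 = 605
Δ = 2!·2!·8!/13! = 1/38610
Racah Σ t=0..2: t=0:+1/2880 t=1:−1/576 t=2:+1/2880 = -1/960
⇒ 3j(2 5 5; 0 0 0)² = 10/429, sgn +1
Racah Σ t=1..2: t=1:−1/10080 t=2:+1/80640 = -1/11520
⇒ 3j(2 5 5; -1 -3 4)² = 49/1430, sgn +1
4πI² = N·(3j₀)²·(3jₘ)² = 245/507
I = +1·√(0.483235/4π) = 0.19609844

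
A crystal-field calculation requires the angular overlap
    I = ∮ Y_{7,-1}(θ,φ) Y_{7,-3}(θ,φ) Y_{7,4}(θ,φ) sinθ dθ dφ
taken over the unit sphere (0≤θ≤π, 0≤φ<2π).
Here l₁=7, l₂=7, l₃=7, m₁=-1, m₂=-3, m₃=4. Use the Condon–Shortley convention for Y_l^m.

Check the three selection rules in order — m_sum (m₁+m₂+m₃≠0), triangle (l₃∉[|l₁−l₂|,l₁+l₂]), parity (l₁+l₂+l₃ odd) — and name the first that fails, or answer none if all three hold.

parity

m₁+m₂+m₃ = -1 − 3 + 4 = 0  ✓
triangle: |7−7|=0 ≤ l₃=7 ≤ 7+7=14  ✓
parity: l₁+l₂+l₃ = 21 is odd  ✗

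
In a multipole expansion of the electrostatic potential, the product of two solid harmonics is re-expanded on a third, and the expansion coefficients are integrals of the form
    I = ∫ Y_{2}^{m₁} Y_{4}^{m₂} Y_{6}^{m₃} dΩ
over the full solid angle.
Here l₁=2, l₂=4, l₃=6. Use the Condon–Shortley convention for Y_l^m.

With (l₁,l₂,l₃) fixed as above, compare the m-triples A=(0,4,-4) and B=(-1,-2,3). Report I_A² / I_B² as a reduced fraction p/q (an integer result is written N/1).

Same 2,4,6: normalisation and zero-m 3j drop out of the ratio.
A: Δ: 0! 4! 8! / 13! → 1/6435; sum: t=0:+1/161280 = 1/161280; 3j²(2 4 6; 0 4 -4) = Δ·Π!·Σ² = 1/143  (sign +1)
B: Δ: 0! 4! 8! / 13! → 1/6435; sum: t=0:+1/8640 = 1/8640; 3j²(2 4 6; -1 -2 3) = Δ·Π!·Σ² = 28/715  (sign -1)
I_A²/I_B² = (1/143)/(28/715) = 5/28

5/28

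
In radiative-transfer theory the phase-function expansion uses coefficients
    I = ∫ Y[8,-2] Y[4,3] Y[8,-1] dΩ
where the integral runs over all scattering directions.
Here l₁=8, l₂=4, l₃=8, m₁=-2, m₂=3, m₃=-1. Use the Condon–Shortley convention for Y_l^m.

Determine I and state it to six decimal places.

-0.029073

Rules hold: Σm=0, L=20 even, 4≤8≤12.
N = 17·9·17 = 2601
Δ = 4!·12!·4!/21! = 1/185175900
Racah Σ t=0..4: t=0:+1/557383680 t=1:−1/21772800 t=2:+1/8294400 t=3:−1/21772800 t=4:+1/557383680 = 1/30965760
⇒ 3j(8 4 8; 0 0 0)² = 36/4199, sgn +1
Racah Σ t=3..4: t=3:−1/87091200 t=4:+1/74649600 = 1/522547200
⇒ 3j(8 4 8; -2 3 -1)² = 2/4199, sgn -1
4πI² = N·(3j₀)²·(3jₘ)² = 648/61009
I = -1·√(0.0106214/4π) = -0.02907272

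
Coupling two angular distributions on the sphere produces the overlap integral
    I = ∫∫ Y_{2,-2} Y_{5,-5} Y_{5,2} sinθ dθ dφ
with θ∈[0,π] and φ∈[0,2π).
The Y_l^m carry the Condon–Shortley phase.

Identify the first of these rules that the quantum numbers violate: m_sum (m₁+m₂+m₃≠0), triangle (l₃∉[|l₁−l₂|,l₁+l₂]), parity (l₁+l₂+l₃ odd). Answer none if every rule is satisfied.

Σmᵢ = -5  ✗
l₃∈[|l₁−l₂|,l₁+l₂]=[3,7], have l₃=5
Σlᵢ = 12 ⇒ even

m_sum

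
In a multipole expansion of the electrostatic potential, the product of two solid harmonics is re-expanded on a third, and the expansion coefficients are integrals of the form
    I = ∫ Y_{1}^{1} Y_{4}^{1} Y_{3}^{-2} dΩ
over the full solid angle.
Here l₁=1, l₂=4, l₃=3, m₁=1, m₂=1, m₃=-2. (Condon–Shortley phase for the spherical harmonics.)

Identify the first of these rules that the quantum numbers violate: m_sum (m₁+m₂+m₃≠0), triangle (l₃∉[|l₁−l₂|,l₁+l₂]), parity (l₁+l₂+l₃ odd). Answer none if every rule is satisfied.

m₁+m₂+m₃ = 1 + 1 − 2 = 0  ✓
triangle: |1−4|=3 ≤ l₃=3 ≤ 1+4=5  ✓
parity: l₁+l₂+l₃ = 8 is even  ✓

none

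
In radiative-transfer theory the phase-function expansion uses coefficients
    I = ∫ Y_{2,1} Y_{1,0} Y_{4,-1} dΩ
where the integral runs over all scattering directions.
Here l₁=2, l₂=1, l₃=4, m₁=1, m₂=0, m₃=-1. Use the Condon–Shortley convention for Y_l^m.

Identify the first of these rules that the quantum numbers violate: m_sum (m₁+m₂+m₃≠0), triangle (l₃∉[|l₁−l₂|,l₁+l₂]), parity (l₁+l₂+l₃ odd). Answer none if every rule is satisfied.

Σmᵢ = 0  ✓
l₃∈[|l₁−l₂|,l₁+l₂]=[1,3], have l₃=4  ✗
Σlᵢ = 7 ⇒ odd

triangle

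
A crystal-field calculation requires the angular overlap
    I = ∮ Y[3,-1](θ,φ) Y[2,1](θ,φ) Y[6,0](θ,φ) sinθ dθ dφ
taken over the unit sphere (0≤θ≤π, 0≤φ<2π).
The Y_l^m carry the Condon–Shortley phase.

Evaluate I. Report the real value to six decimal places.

l₃=6 ∉ [1,5] — triangle fails ⇒ I = 0

0.000000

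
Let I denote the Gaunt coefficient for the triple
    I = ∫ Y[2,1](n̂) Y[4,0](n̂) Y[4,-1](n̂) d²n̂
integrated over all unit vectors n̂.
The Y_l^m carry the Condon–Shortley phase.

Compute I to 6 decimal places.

Checks pass: Σm=0; 10 even; l₃=4∈[2,6].
(2·2+1)(2·4+1)(2·4+1) = 405
Δ: 2! 2! 6! / 11! → 1/13860
sum: t=0:+1/192 t=1:−1/36 t=2:+1/192 = -5/288
3j²(2 4 4; 0 0 0) = Δ·Π!·Σ² = 20/693  (sign -1)
sum: t=0:+1/96 t=1:−1/72 = -1/288
3j²(2 4 4; 1 0 -1) = Δ·Π!·Σ² = 1/462  (sign +1)
combine: 4πI² = 405·20/693·1/462 = 150/5929
take √, sign -1: I = -0.04486937

-0.044869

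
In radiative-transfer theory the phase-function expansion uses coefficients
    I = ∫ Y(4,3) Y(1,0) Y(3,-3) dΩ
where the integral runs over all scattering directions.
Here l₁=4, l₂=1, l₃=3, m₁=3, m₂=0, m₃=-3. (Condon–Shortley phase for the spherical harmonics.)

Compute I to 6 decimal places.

Rules hold: Σm=0, L=8 even, 3≤3≤5.
N = 9·3·7 = 189
Δ = 2!·6!·0!/9! = 1/252
Racah Σ t=1..1: t=1:−1/36 = -1/36
⇒ 3j(4 1 3; 0 0 0)² = 4/63, sgn +1
Racah Σ t=1..1: t=1:−1/720 = -1/720
⇒ 3j(4 1 3; 3 0 -3)² = 1/36, sgn -1
4πI² = N·(3j₀)²·(3jₘ)² = 1/3
I = -1·√(0.333333/4π) = -0.16286750

-0.162868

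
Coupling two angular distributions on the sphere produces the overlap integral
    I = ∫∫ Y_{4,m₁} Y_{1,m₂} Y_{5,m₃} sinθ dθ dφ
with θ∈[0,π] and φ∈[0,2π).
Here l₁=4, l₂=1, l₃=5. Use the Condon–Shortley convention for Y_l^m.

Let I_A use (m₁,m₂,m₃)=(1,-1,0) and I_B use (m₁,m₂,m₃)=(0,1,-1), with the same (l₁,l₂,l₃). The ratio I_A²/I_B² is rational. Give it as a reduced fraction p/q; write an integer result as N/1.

2/3

Shared (l₁,l₂,l₃)=(4,1,5): N and (l;000)² cancel in I_A²/I_B².
A: Δ = 0!·8!·2!/11! = 1/495; Racah Σ t=0..0: t=0:+1/1440 = 1/1440; ⇒ 3j(4 1 5; 1 -1 0)² = 2/99, sgn -1
B: Δ = 0!·8!·2!/11! = 1/495; Racah Σ t=0..0: t=0:+1/1152 = 1/1152; ⇒ 3j(4 1 5; 0 1 -1)² = 1/33, sgn +1
I_A²/I_B² = (2/99)/(1/33) = 2/3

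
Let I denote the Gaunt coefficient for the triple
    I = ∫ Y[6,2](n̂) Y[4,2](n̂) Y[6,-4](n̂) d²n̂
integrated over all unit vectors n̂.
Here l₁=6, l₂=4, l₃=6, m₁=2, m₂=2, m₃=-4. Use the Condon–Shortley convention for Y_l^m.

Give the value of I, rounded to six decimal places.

Rules hold: Σm=0, L=16 even, 2≤6≤10.
N = 13·9·13 = 1521
Δ = 4!·8!·4!/17! = 1/15315300
Racah Σ t=0..4: t=0:+1/829440 t=1:−1/25920 t=2:+1/9216 t=3:−1/25920 t=4:+1/829440 = 7/207360
⇒ 3j(6 4 6; 0 0 0)² = 28/2431, sgn +1
Racah Σ t=2..4: t=2:+1/138240 t=3:−1/181440 t=4:+1/3870720 = 23/11612160
⇒ 3j(6 4 6; 2 2 -4)² = 529/204204, sgn +1
4πI² = N·(3j₀)²·(3jₘ)² = 1587/34969
I = +1·√(0.0453831/4π) = 0.06009550

0.060095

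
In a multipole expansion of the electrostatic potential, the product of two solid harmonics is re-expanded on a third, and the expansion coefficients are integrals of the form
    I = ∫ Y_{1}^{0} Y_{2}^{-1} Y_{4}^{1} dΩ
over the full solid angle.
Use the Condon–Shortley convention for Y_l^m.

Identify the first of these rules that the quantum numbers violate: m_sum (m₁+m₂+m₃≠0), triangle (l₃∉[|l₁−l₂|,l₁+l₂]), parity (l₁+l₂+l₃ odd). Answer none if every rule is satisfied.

triangle

Σmᵢ = 0  ✓
l₃∈[|l₁−l₂|,l₁+l₂]=[1,3], have l₃=4  ✗
Σlᵢ = 7 ⇒ odd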